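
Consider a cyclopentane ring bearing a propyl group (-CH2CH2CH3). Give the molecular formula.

C8H16

Atom tally by fragment:
  cyclopentane ring core → C:5 H:10
  (− 1 ring H displaced by substituents)
  + CH2CH2CH3 → C:3 H:7
Element totals:
  C: 8
  H: 16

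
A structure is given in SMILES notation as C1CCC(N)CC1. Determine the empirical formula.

C6H13N

Atom tally by fragment:
  cyclohexane ring core → C:6 H:12
  (− 1 ring H displaced by substituents)
  + NH2 → N:1 H:2
Element totals:
  C: 6
  H: 13
  N: 1
Molecular formula: C6H13N.
gcd of subscripts (6, 13, 1) = 1, so the empirical formula equals the molecular formula.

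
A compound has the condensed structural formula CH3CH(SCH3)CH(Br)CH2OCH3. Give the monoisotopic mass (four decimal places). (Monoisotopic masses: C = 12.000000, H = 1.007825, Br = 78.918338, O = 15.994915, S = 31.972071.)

211.9870

Element totals:
  C: 6
  H: 13
  Br: 1
  O: 1
  S: 1
Molecular formula: C6H13BrOS.
  M = 6(12.0) + 13(1.007825) + 78.918338 + 15.994915 + 31.972071
    = 72.000000 + 13.101725 + 78.918338 + 15.994915 + 31.972071 = 211.987049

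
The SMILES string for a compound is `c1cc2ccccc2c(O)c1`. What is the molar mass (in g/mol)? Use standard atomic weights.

144.17 g/mol

Atom tally by fragment:
  naphthalene ring system core → C:10 H:8
  (− 1 ring H displaced by substituents)
  + OH → O:1 H:1
Element totals:
  C: 10
  H: 8
  O: 1
Molecular formula: C10H8O.
  M = 10(12.011) + 8(1.008) + 15.999
    = 120.110 + 8.064 + 15.999 = 144.173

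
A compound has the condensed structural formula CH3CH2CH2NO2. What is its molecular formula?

Atom tally by fragment:
  CH3 → C:1 H:3
  CH2 → C:1 H:2
  CH2NO2 → C:1 H:2 N:1 O:2
Element totals:
  C: 3
  H: 7
  N: 1
  O: 2

C3H7NO2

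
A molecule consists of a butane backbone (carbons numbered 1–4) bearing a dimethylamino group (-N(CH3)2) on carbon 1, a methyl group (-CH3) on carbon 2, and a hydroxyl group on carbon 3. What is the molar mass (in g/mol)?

131.22 g/mol

Atom tally by fragment:
  (CH3)2NCH2 → C:3 H:8 N:1
  CH(CH3) → C:2 H:4
  CH(OH) → C:1 H:2 O:1
  CH3 → C:1 H:3
Element totals:
  C: 7
  H: 17
  N: 1
  O: 1
Molecular formula: C7H17NO.
  M = 7(12.011) + 17(1.008) + 14.007 + 15.999
    = 84.077 + 17.136 + 14.007 + 15.999 = 131.219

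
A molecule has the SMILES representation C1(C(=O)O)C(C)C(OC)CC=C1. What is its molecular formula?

C9H14O3

Atom tally by fragment:
  cyclohexene ring core → C:6 H:10
  (− 3 ring H displaced by substituents)
  + COOH → C:1 H:1 O:2
  + CH3 → C:1 H:3
  + OCH3 → C:1 H:3 O:1
Element totals:
  C: 9
  H: 14
  O: 3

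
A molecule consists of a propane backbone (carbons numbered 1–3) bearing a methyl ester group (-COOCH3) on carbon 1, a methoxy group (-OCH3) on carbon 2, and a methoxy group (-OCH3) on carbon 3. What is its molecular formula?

Atom tally by fragment:
  CH3OOCCH2 → C:3 H:5 O:2
  CH(OCH3) → C:2 H:4 O:1
  CH2OCH3 → C:2 H:5 O:1
Element totals:
  C: 7
  H: 14
  O: 4

C7H14O4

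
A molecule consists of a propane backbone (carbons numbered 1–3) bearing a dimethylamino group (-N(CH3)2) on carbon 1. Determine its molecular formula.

C5H13N

Atom tally by fragment:
  (CH3)2NCH2 → C:3 H:8 N:1
  CH2 → C:1 H:2
  CH3 → C:1 H:3
Element totals:
  C: 5
  H: 13
  N: 1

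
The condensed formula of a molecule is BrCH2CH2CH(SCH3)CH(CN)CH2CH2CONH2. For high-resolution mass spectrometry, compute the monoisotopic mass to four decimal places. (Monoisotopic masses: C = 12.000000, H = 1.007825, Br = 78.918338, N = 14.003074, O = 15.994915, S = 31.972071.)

Atom tally by fragment:
  BrCH2 → C:1 H:2 Br:1
  CH2 → C:1 H:2
  CH(SCH3) → C:2 H:4 S:1
  CH(CN) → C:2 H:1 N:1
  CH2 → C:1 H:2
  CH2CONH2 → C:2 H:4 O:1 N:1
Element totals:
  C: 9
  H: 15
  Br: 1
  N: 2
  O: 1
  S: 1
Molecular formula: C9H15BrN2OS.
  M = 9(12.0) + 15(1.007825) + 78.918338 + 2(14.003074) + 15.994915 + 31.972071
    = 108.000000 + 15.117375 + 78.918338 + 28.006148 + 15.994915 + 31.972071 = 278.008847

278.0088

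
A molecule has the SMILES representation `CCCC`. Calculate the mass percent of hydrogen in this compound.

17.34%

Atom tally by fragment:
  CH3 → C:1 H:3
  CH2 → C:1 H:2
  CH2 → C:1 H:2
  CH3 → C:1 H:3
Element totals:
  C: 4
  H: 10
Molecular formula: C4H10.
Molar mass = 58.124 g/mol.
Mass from H: 10 × 1.008 = 10.080 g/mol.
%H = 10.080 / 58.124 × 100 = 17.34%.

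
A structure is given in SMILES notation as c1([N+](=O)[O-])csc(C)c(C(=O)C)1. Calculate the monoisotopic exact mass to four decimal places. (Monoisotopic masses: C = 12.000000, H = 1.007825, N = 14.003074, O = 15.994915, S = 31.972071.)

185.0147

Atom tally by fragment:
  thiophene ring core → C:4 H:4 S:1
  (− 3 ring H displaced by substituents)
  + NO2 → N:1 O:2
  + CH3 → C:1 H:3
  + COCH3 → C:2 H:3 O:1
Element totals:
  C: 7
  H: 7
  N: 1
  O: 3
  S: 1
Molecular formula: C7H7NO3S.
  M = 7(12.0) + 7(1.007825) + 14.003074 + 3(15.994915) + 31.972071
    = 84.000000 + 7.054775 + 14.003074 + 47.984745 + 31.972071 = 185.014665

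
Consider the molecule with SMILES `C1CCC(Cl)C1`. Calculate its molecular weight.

104.58 g/mol

Atom tally by fragment:
  cyclopentane ring core → C:5 H:10
  (− 1 ring H displaced by substituents)
  + Cl → Cl:1
Element totals:
  C: 5
  H: 9
  Cl: 1
Molecular formula: C5H9Cl.
  M = 5(12.011) + 9(1.008) + 35.45
    = 60.055 + 9.072 + 35.450 = 104.577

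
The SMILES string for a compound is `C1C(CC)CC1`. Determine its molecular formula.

C6H12

Atom tally by fragment:
  cyclobutane ring core → C:4 H:8
  (− 1 ring H displaced by substituents)
  + C2H5 → C:2 H:5
Element totals:
  C: 6
  H: 12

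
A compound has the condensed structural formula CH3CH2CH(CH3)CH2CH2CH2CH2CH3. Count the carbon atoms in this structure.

9

Element totals:
  C: 9
  H: 20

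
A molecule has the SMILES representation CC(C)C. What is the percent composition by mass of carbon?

82.66%

Atom tally by fragment:
  CH3 → C:1 H:3
  CH(CH3) → C:2 H:4
  CH3 → C:1 H:3
Element totals:
  C: 4
  H: 10
Molecular formula: C4H10.
Molar mass = 58.124 g/mol.
Mass from C: 4 × 12.011 = 48.044 g/mol.
%C = 48.044 / 58.124 × 100 = 82.66%.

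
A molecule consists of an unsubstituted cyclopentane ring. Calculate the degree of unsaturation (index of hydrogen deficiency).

1

Atom tally by fragment:
  cyclopentane ring core → C:5 H:10
Element totals:
  C: 5
  H: 10
Molecular formula: C5H10.
DoU = (2C + 2 + N − H − X) / 2 = (2·5 + 2 + 0 − 10 − 0) / 2 = 1.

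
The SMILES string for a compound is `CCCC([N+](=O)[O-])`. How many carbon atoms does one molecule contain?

4

Atom tally by fragment:
  CH3 → C:1 H:3
  CH2 → C:1 H:2
  CH2 → C:1 H:2
  CH2NO2 → C:1 H:2 N:1 O:2
Element totals:
  C: 4
  H: 9
  N: 1
  O: 2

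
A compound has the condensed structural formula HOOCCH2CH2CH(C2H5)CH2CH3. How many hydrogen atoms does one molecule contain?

Element totals:
  C: 8
  H: 16
  O: 2

16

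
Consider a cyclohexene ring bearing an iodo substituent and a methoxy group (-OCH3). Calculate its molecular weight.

Atom tally by fragment:
  cyclohexene ring core → C:6 H:10
  (− 2 ring H displaced by substituents)
  + I → I:1
  + OCH3 → C:1 H:3 O:1
Element totals:
  C: 7
  H: 11
  I: 1
  O: 1
Molecular formula: C7H11IO.
  M = 7(12.011) + 11(1.008) + 126.904 + 15.999
    = 84.077 + 11.088 + 126.904 + 15.999 = 238.068

238.07 g/mol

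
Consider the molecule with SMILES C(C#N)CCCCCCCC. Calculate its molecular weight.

Atom tally by fragment:
  NCCH2 → C:2 H:2 N:1
  CH2 → C:1 H:2
  CH2 → C:1 H:2
  CH2 → C:1 H:2
  CH2 → C:1 H:2
  CH2 → C:1 H:2
  CH2 → C:1 H:2
  CH2 → C:1 H:2
  CH3 → C:1 H:3
Element totals:
  C: 10
  H: 19
  N: 1
Molecular formula: C10H19N.
  M = 10(12.011) + 19(1.008) + 14.007
    = 120.110 + 19.152 + 14.007 = 153.269

153.27 g/mol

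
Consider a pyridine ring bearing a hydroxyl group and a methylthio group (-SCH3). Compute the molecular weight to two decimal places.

141.19 g/mol

Atom tally by fragment:
  pyridine ring core → C:5 H:5 N:1
  (− 2 ring H displaced by substituents)
  + OH → O:1 H:1
  + SCH3 → C:1 H:3 S:1
Element totals:
  C: 6
  H: 7
  N: 1
  O: 1
  S: 1
Molecular formula: C6H7NOS.
  M = 6(12.011) + 7(1.008) + 14.007 + 15.999 + 32.06
    = 72.066 + 7.056 + 14.007 + 15.999 + 32.060 = 141.188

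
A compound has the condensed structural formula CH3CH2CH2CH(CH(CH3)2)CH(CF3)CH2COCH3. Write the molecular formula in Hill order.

Atom tally by fragment:
  CH3 → C:1 H:3
  CH2 → C:1 H:2
  CH2 → C:1 H:2
  CH(CH(CH3)2) → C:4 H:8
  CH(CF3) → C:2 H:1 F:3
  CH2COCH3 → C:3 H:5 O:1
Element totals:
  C: 12
  H: 21
  F: 3
  O: 1

C12H21F3O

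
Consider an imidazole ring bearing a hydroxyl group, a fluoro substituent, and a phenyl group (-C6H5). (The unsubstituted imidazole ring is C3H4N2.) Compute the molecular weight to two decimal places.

178.17 g/mol

Atom tally by fragment:
  imidazole ring core → C:3 H:4 N:2
  (− 3 ring H displaced by substituents)
  + OH → O:1 H:1
  + F → F:1
  + C6H5 → C:6 H:5
Element totals:
  C: 9
  H: 7
  F: 1
  N: 2
  O: 1
Molecular formula: C9H7FN2O.
  M = 9(12.011) + 7(1.008) + 18.998 + 2(14.007) + 15.999
    = 108.099 + 7.056 + 18.998 + 28.014 + 15.999 = 178.166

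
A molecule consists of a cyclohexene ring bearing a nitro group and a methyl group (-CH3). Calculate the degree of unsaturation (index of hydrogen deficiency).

Atom tally by fragment:
  cyclohexene ring core → C:6 H:10
  (− 2 ring H displaced by substituents)
  + NO2 → N:1 O:2
  + CH3 → C:1 H:3
Element totals:
  C: 7
  H: 11
  N: 1
  O: 2
Molecular formula: C7H11NO2.
DoU = (2C + 2 + N − H − X) / 2 = (2·7 + 2 + 1 − 11 − 0) / 2 = 3.

3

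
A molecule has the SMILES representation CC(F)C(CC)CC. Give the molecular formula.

Atom tally by fragment:
  CH3 → C:1 H:3
  CH(F) → C:1 H:1 F:1
  CH(C2H5) → C:3 H:6
  CH2 → C:1 H:2
  CH3 → C:1 H:3
Element totals:
  C: 7
  H: 15
  F: 1

C7H15F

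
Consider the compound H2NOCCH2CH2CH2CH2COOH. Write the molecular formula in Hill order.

C6H11NO3

Element totals:
  C: 6
  H: 11
  N: 1
  O: 3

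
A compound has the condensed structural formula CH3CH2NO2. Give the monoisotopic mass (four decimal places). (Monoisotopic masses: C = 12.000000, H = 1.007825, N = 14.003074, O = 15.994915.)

Atom tally by fragment:
  CH3 → C:1 H:3
  CH2NO2 → C:1 H:2 N:1 O:2
Element totals:
  C: 2
  H: 5
  N: 1
  O: 2
Molecular formula: C2H5NO2.
  M = 2(12.0) + 5(1.007825) + 14.003074 + 2(15.994915)
    = 24.000000 + 5.039125 + 14.003074 + 31.989830 = 75.032029

75.0320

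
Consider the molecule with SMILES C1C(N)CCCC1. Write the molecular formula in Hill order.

C6H13N

Atom tally by fragment:
  cyclohexane ring core → C:6 H:12
  (− 1 ring H displaced by substituents)
  + NH2 → N:1 H:2
Element totals:
  C: 6
  H: 13
  N: 1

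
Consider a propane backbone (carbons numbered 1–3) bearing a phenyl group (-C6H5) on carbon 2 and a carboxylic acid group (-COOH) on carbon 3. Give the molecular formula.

C10H12O2

Atom tally by fragment:
  CH3 → C:1 H:3
  CH(C6H5) → C:7 H:6
  CH2COOH → C:2 H:3 O:2
Element totals:
  C: 10
  H: 12
  O: 2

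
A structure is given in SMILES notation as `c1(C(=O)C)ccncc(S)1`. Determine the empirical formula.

C7H7NOS

Atom tally by fragment:
  pyridine ring core → C:5 H:5 N:1
  (− 2 ring H displaced by substituents)
  + COCH3 → C:2 H:3 O:1
  + SH → S:1 H:1
Element totals:
  C: 7
  H: 7
  N: 1
  O: 1
  S: 1
Molecular formula: C7H7NOS.
gcd of subscripts (7, 7, 1, 1, 1) = 1, so the empirical formula equals the molecular formula.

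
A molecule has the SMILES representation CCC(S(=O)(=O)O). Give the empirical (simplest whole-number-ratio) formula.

Atom tally by fragment:
  CH3 → C:1 H:3
  CH2 → C:1 H:2
  CH2SO3H → C:1 H:3 S:1 O:3
Element totals:
  C: 3
  H: 8
  O: 3
  S: 1
Molecular formula: C3H8O3S.
gcd of subscripts (3, 8, 3, 1) = 1, so the empirical formula equals the molecular formula.

C3H8O3S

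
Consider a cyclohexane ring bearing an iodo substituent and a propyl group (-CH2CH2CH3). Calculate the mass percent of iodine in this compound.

50.33%

Atom tally by fragment:
  cyclohexane ring core → C:6 H:12
  (− 2 ring H displaced by substituents)
  + I → I:1
  + CH2CH2CH3 → C:3 H:7
Element totals:
  C: 9
  H: 17
  I: 1
Molecular formula: C9H17I.
Molar mass = 252.139 g/mol.
Mass from I: 1 × 126.904 = 126.904 g/mol.
%I = 126.904 / 252.139 × 100 = 50.33%.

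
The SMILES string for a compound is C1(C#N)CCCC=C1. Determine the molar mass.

107.16 g/mol

Atom tally by fragment:
  cyclohexene ring core → C:6 H:10
  (− 1 ring H displaced by substituents)
  + CN → C:1 N:1
Element totals:
  C: 7
  H: 9
  N: 1
Molecular formula: C7H9N.
  M = 7(12.011) + 9(1.008) + 14.007
    = 84.077 + 9.072 + 14.007 = 107.156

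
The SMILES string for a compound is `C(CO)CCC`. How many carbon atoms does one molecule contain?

5

Atom tally by fragment:
  HOCH2CH2 → C:2 H:5 O:1
  CH2 → C:1 H:2
  CH2 → C:1 H:2
  CH3 → C:1 H:3
Element totals:
  C: 5
  H: 12
  O: 1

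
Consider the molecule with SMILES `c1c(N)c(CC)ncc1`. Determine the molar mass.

122.17 g/mol

Atom tally by fragment:
  pyridine ring core → C:5 H:5 N:1
  (− 2 ring H displaced by substituents)
  + NH2 → N:1 H:2
  + C2H5 → C:2 H:5
Element totals:
  C: 7
  H: 10
  N: 2
Molecular formula: C7H10N2.
  M = 7(12.011) + 10(1.008) + 2(14.007)
    = 84.077 + 10.080 + 28.014 = 122.171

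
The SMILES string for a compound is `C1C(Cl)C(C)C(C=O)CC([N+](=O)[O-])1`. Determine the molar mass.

Atom tally by fragment:
  cyclohexane ring core → C:6 H:12
  (− 4 ring H displaced by substituents)
  + Cl → Cl:1
  + CH3 → C:1 H:3
  + CHO → C:1 H:1 O:1
  + NO2 → N:1 O:2
Element totals:
  C: 8
  H: 12
  Cl: 1
  N: 1
  O: 3
Molecular formula: C8H12ClNO3.
  M = 8(12.011) + 12(1.008) + 35.45 + 14.007 + 3(15.999)
    = 96.088 + 12.096 + 35.450 + 14.007 + 47.997 = 205.638

205.64 g/mol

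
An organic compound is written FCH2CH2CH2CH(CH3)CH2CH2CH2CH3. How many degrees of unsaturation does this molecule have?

0

Atom tally by fragment:
  FCH2 → C:1 H:2 F:1
  CH2 → C:1 H:2
  CH2 → C:1 H:2
  CH(CH3) → C:2 H:4
  CH2 → C:1 H:2
  CH2 → C:1 H:2
  CH2 → C:1 H:2
  CH3 → C:1 H:3
Element totals:
  C: 9
  H: 19
  F: 1
Molecular formula: C9H19F.
DoU = (2C + 2 + N − H − X) / 2 = (2·9 + 2 + 0 − 19 − 1) / 2 = 0.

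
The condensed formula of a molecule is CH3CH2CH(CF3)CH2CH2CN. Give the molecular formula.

C7H10F3N

Atom tally by fragment:
  CH3 → C:1 H:3
  CH2 → C:1 H:2
  CH(CF3) → C:2 H:1 F:3
  CH2 → C:1 H:2
  CH2CN → C:2 H:2 N:1
Element totals:
  C: 7
  H: 10
  F: 3
  N: 1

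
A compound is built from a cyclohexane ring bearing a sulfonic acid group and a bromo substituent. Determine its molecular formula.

Atom tally by fragment:
  cyclohexane ring core → C:6 H:12
  (− 2 ring H displaced by substituents)
  + SO3H → S:1 O:3 H:1
  + Br → Br:1
Element totals:
  C: 6
  H: 11
  Br: 1
  O: 3
  S: 1

C6H11BrO3S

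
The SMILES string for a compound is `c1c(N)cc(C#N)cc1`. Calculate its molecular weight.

118.14 g/mol

Atom tally by fragment:
  benzene ring core → C:6 H:6
  (− 2 ring H displaced by substituents)
  + NH2 → N:1 H:2
  + CN → C:1 N:1
Element totals:
  C: 7
  H: 6
  N: 2
Molecular formula: C7H6N2.
  M = 7(12.011) + 6(1.008) + 2(14.007)
    = 84.077 + 6.048 + 28.014 = 118.139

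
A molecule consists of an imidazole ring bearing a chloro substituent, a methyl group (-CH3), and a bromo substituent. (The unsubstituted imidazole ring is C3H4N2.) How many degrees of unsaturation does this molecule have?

3

Atom tally by fragment:
  imidazole ring core → C:3 H:4 N:2
  (− 3 ring H displaced by substituents)
  + Cl → Cl:1
  + CH3 → C:1 H:3
  + Br → Br:1
Element totals:
  C: 4
  H: 4
  Br: 1
  Cl: 1
  N: 2
Molecular formula: C4H4BrClN2.
DoU = (2C + 2 + N − H − X) / 2 = (2·4 + 2 + 2 − 4 − 2) / 2 = 3.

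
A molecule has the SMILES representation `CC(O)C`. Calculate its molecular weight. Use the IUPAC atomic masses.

Atom tally by fragment:
  CH3 → C:1 H:3
  CH(OH) → C:1 H:2 O:1
  CH3 → C:1 H:3
Element totals:
  C: 3
  H: 8
  O: 1
Molecular formula: C3H8O.
  M = 3(12.011) + 8(1.008) + 15.999
    = 36.033 + 8.064 + 15.999 = 60.096

60.10 g/mol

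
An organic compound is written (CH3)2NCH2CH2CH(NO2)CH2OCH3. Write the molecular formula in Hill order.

C7H16N2O3

Element totals:
  C: 7
  H: 16
  N: 2
  O: 3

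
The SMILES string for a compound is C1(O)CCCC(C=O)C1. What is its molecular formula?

Atom tally by fragment:
  cyclohexane ring core → C:6 H:12
  (− 2 ring H displaced by substituents)
  + OH → O:1 H:1
  + CHO → C:1 H:1 O:1
Element totals:
  C: 7
  H: 12
  O: 2

C7H12O2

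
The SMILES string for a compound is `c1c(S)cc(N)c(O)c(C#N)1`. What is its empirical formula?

Atom tally by fragment:
  benzene ring core → C:6 H:6
  (− 4 ring H displaced by substituents)
  + SH → S:1 H:1
  + NH2 → N:1 H:2
  + OH → O:1 H:1
  + CN → C:1 N:1
Element totals:
  C: 7
  H: 6
  N: 2
  O: 1
  S: 1
Molecular formula: C7H6N2OS.
gcd of subscripts (7, 6, 2, 1, 1) = 1, so the empirical formula equals the molecular formula.

C7H6N2OS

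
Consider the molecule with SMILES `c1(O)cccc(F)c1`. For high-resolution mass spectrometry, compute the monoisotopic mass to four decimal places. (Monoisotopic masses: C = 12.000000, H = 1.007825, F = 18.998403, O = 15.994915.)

112.0324

Atom tally by fragment:
  benzene ring core → C:6 H:6
  (− 2 ring H displaced by substituents)
  + OH → O:1 H:1
  + F → F:1
Element totals:
  C: 6
  H: 5
  F: 1
  O: 1
Molecular formula: C6H5FO.
  M = 6(12.0) + 5(1.007825) + 18.998403 + 15.994915
    = 72.000000 + 5.039125 + 18.998403 + 15.994915 = 112.032443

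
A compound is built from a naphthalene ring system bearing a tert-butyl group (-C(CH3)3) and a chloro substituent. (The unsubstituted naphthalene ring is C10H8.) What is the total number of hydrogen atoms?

Atom tally by fragment:
  naphthalene ring system core → C:10 H:8
  (− 2 ring H displaced by substituents)
  + C(CH3)3 → C:4 H:9
  + Cl → Cl:1
Element totals:
  C: 14
  H: 15
  Cl: 1

15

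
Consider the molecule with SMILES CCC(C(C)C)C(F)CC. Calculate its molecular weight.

146.25 g/mol

Atom tally by fragment:
  CH3 → C:1 H:3
  CH2 → C:1 H:2
  CH(CH(CH3)2) → C:4 H:8
  CH(F) → C:1 H:1 F:1
  CH2 → C:1 H:2
  CH3 → C:1 H:3
Element totals:
  C: 9
  H: 19
  F: 1
Molecular formula: C9H19F.
  M = 9(12.011) + 19(1.008) + 18.998
    = 108.099 + 19.152 + 18.998 = 146.249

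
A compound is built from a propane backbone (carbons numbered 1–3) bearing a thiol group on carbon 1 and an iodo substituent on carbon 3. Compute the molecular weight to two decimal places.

Atom tally by fragment:
  HSCH2 → C:1 H:3 S:1
  CH2 → C:1 H:2
  CH2I → C:1 H:2 I:1
Element totals:
  C: 3
  H: 7
  I: 1
  S: 1
Molecular formula: C3H7IS.
  M = 3(12.011) + 7(1.008) + 126.904 + 32.06
    = 36.033 + 7.056 + 126.904 + 32.060 = 202.053

202.05 g/mol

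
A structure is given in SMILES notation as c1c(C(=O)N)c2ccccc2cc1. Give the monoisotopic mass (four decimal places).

171.0684

Atom tally by fragment:
  naphthalene ring system core → C:10 H:8
  (− 1 ring H displaced by substituents)
  + CONH2 → C:1 H:2 O:1 N:1
Element totals:
  C: 11
  H: 9
  N: 1
  O: 1
Molecular formula: C11H9NO.
  M = 11(12.0) + 9(1.007825) + 14.003074 + 15.994915
    = 132.000000 + 9.070425 + 14.003074 + 15.994915 = 171.068414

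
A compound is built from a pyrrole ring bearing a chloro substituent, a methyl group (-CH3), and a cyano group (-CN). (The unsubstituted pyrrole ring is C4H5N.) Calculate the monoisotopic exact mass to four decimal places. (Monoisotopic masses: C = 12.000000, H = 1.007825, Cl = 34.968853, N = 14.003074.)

Atom tally by fragment:
  pyrrole ring core → C:4 H:5 N:1
  (− 3 ring H displaced by substituents)
  + Cl → Cl:1
  + CH3 → C:1 H:3
  + CN → C:1 N:1
Element totals:
  C: 6
  H: 5
  Cl: 1
  N: 2
Molecular formula: C6H5ClN2.
  M = 6(12.0) + 5(1.007825) + 34.968853 + 2(14.003074)
    = 72.000000 + 5.039125 + 34.968853 + 28.006148 = 140.014126

140.0141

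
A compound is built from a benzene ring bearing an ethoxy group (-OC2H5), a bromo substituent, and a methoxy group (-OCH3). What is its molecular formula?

Atom tally by fragment:
  benzene ring core → C:6 H:6
  (− 3 ring H displaced by substituents)
  + OC2H5 → C:2 H:5 O:1
  + Br → Br:1
  + OCH3 → C:1 H:3 O:1
Element totals:
  C: 9
  H: 11
  Br: 1
  O: 2

C9H11BrO2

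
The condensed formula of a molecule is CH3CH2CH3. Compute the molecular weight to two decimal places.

Element totals:
  C: 3
  H: 8
Molecular formula: C3H8.
  M = 3(12.011) + 8(1.008)
    = 36.033 + 8.064 = 44.097

44.10 g/mol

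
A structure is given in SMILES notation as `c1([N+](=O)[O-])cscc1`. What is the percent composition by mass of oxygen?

Atom tally by fragment:
  thiophene ring core → C:4 H:4 S:1
  (− 1 ring H displaced by substituents)
  + NO2 → N:1 O:2
Element totals:
  C: 4
  H: 3
  N: 1
  O: 2
  S: 1
Molecular formula: C4H3NO2S.
Molar mass = 129.133 g/mol.
Mass from O: 2 × 15.999 = 31.998 g/mol.
%O = 31.998 / 129.133 × 100 = 24.78%.

24.78%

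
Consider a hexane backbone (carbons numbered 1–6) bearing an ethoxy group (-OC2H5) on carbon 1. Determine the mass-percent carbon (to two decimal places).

Atom tally by fragment:
  C2H5OCH2 → C:3 H:7 O:1
  CH2 → C:1 H:2
  CH2 → C:1 H:2
  CH2 → C:1 H:2
  CH2 → C:1 H:2
  CH3 → C:1 H:3
Element totals:
  C: 8
  H: 18
  O: 1
Molecular formula: C8H18O.
Molar mass = 130.231 g/mol.
Mass from C: 8 × 12.011 = 96.088 g/mol.
%C = 96.088 / 130.231 × 100 = 73.78%.

73.78%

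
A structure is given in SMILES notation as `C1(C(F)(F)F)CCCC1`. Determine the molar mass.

Atom tally by fragment:
  cyclopentane ring core → C:5 H:10
  (− 1 ring H displaced by substituents)
  + CF3 → C:1 F:3
Element totals:
  C: 6
  H: 9
  F: 3
Molecular formula: C6H9F3.
  M = 6(12.011) + 9(1.008) + 3(18.998)
    = 72.066 + 9.072 + 56.994 = 138.132

138.13 g/mol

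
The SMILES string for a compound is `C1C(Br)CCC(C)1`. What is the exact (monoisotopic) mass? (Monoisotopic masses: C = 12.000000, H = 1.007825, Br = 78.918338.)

162.0044

Atom tally by fragment:
  cyclopentane ring core → C:5 H:10
  (− 2 ring H displaced by substituents)
  + Br → Br:1
  + CH3 → C:1 H:3
Element totals:
  C: 6
  H: 11
  Br: 1
Molecular formula: C6H11Br.
  M = 6(12.0) + 11(1.007825) + 78.918338
    = 72.000000 + 11.086075 + 78.918338 = 162.004413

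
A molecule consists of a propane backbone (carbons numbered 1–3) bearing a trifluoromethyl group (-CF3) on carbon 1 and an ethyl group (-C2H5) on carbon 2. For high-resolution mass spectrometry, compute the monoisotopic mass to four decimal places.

Atom tally by fragment:
  F3CCH2 → C:2 H:2 F:3
  CH(C2H5) → C:3 H:6
  CH3 → C:1 H:3
Element totals:
  C: 6
  H: 11
  F: 3
Molecular formula: C6H11F3.
  M = 6(12.0) + 11(1.007825) + 3(18.998403)
    = 72.000000 + 11.086075 + 56.995209 = 140.081284

140.0813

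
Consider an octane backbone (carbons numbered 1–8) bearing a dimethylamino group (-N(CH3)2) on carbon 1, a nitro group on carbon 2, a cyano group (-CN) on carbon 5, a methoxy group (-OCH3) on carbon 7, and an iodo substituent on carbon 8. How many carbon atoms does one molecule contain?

12

Atom tally by fragment:
  (CH3)2NCH2 → C:3 H:8 N:1
  CH(NO2) → C:1 H:1 N:1 O:2
  CH2 → C:1 H:2
  CH2 → C:1 H:2
  CH(CN) → C:2 H:1 N:1
  CH2 → C:1 H:2
  CH(OCH3) → C:2 H:4 O:1
  CH2I → C:1 H:2 I:1
Element totals:
  C: 12
  H: 22
  I: 1
  N: 3
  O: 3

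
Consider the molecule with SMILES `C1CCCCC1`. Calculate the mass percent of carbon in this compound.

85.63%

Atom tally by fragment:
  cyclohexane ring core → C:6 H:12
Element totals:
  C: 6
  H: 12
Molecular formula: C6H12.
Molar mass = 84.162 g/mol.
Mass from C: 6 × 12.011 = 72.066 g/mol.
%C = 72.066 / 84.162 × 100 = 85.63%.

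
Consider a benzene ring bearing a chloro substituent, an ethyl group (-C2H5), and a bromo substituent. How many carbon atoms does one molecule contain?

Atom tally by fragment:
  benzene ring core → C:6 H:6
  (− 3 ring H displaced by substituents)
  + Cl → Cl:1
  + C2H5 → C:2 H:5
  + Br → Br:1
Element totals:
  C: 8
  H: 8
  Br: 1
  Cl: 1

8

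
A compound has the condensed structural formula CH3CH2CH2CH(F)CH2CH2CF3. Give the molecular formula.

Atom tally by fragment:
  CH3 → C:1 H:3
  CH2 → C:1 H:2
  CH2 → C:1 H:2
  CH(F) → C:1 H:1 F:1
  CH2 → C:1 H:2
  CH2CF3 → C:2 H:2 F:3
Element totals:
  C: 7
  H: 12
  F: 4

C7H12F4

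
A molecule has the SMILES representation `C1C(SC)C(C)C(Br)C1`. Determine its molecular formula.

Atom tally by fragment:
  cyclopentane ring core → C:5 H:10
  (− 3 ring H displaced by substituents)
  + SCH3 → C:1 H:3 S:1
  + CH3 → C:1 H:3
  + Br → Br:1
Element totals:
  C: 7
  H: 13
  Br: 1
  S: 1

C7H13BrS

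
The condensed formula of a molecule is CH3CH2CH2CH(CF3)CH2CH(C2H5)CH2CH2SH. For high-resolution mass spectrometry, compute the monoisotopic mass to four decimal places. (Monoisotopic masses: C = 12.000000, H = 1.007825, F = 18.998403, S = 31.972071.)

242.1316

Element totals:
  C: 11
  H: 21
  F: 3
  S: 1
Molecular formula: C11H21F3S.
  M = 11(12.0) + 21(1.007825) + 3(18.998403) + 31.972071
    = 132.000000 + 21.164325 + 56.995209 + 31.972071 = 242.131605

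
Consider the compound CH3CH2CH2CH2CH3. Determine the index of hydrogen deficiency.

Element totals:
  C: 5
  H: 12
Molecular formula: C5H12.
DoU = (2C + 2 + N − H − X) / 2 = (2·5 + 2 + 0 − 12 − 0) / 2 = 0.

0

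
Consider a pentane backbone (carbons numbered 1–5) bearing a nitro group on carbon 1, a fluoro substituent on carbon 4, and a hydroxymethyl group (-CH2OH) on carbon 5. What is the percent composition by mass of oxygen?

29.06%

Atom tally by fragment:
  O2NCH2 → C:1 H:2 N:1 O:2
  CH2 → C:1 H:2
  CH2 → C:1 H:2
  CH(F) → C:1 H:1 F:1
  CH2CH2OH → C:2 H:5 O:1
Element totals:
  C: 6
  H: 12
  F: 1
  N: 1
  O: 3
Molecular formula: C6H12FNO3.
Molar mass = 165.164 g/mol.
Mass from O: 3 × 15.999 = 47.997 g/mol.
%O = 47.997 / 165.164 × 100 = 29.06%.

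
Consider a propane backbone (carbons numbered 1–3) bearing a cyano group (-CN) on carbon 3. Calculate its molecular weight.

69.11 g/mol

Atom tally by fragment:
  CH3 → C:1 H:3
  CH2 → C:1 H:2
  CH2CN → C:2 H:2 N:1
Element totals:
  C: 4
  H: 7
  N: 1
Molecular formula: C4H7N.
  M = 4(12.011) + 7(1.008) + 14.007
    = 48.044 + 7.056 + 14.007 = 69.107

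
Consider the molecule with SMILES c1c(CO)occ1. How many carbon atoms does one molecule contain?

Atom tally by fragment:
  furan ring core → C:4 H:4 O:1
  (− 1 ring H displaced by substituents)
  + CH2OH → C:1 H:3 O:1
Element totals:
  C: 5
  H: 6
  O: 2

5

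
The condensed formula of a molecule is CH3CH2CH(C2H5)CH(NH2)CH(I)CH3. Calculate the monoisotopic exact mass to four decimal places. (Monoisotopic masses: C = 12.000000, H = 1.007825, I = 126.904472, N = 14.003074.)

255.0484

Atom tally by fragment:
  CH3 → C:1 H:3
  CH2 → C:1 H:2
  CH(C2H5) → C:3 H:6
  CH(NH2) → C:1 H:3 N:1
  CH(I) → C:1 H:1 I:1
  CH3 → C:1 H:3
Element totals:
  C: 8
  H: 18
  I: 1
  N: 1
Molecular formula: C8H18IN.
  M = 8(12.0) + 18(1.007825) + 126.904472 + 14.003074
    = 96.000000 + 18.140850 + 126.904472 + 14.003074 = 255.048396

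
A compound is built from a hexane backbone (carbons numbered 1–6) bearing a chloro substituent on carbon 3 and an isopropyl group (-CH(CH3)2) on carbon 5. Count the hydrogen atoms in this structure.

Atom tally by fragment:
  CH3 → C:1 H:3
  CH2 → C:1 H:2
  CH(Cl) → C:1 H:1 Cl:1
  CH2 → C:1 H:2
  CH(CH(CH3)2) → C:4 H:8
  CH3 → C:1 H:3
Element totals:
  C: 9
  H: 19
  Cl: 1

19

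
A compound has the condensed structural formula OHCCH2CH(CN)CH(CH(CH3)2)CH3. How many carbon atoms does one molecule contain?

9

Element totals:
  C: 9
  H: 15
  N: 1
  O: 1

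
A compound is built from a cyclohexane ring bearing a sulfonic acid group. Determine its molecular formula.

C6H12O3S

Atom tally by fragment:
  cyclohexane ring core → C:6 H:12
  (− 1 ring H displaced by substituents)
  + SO3H → S:1 O:3 H:1
Element totals:
  C: 6
  H: 12
  O: 3
  S: 1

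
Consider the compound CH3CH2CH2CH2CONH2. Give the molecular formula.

Atom tally by fragment:
  CH3 → C:1 H:3
  CH2 → C:1 H:2
  CH2 → C:1 H:2
  CH2CONH2 → C:2 H:4 O:1 N:1
Element totals:
  C: 5
  H: 11
  N: 1
  O: 1

C5H11NO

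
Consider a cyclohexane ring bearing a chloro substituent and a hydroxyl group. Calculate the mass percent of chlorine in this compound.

Atom tally by fragment:
  cyclohexane ring core → C:6 H:12
  (− 2 ring H displaced by substituents)
  + Cl → Cl:1
  + OH → O:1 H:1
Element totals:
  C: 6
  H: 11
  Cl: 1
  O: 1
Molecular formula: C6H11ClO.
Molar mass = 134.603 g/mol.
Mass from Cl: 1 × 35.45 = 35.450 g/mol.
%Cl = 35.450 / 134.603 × 100 = 26.34%.

26.34%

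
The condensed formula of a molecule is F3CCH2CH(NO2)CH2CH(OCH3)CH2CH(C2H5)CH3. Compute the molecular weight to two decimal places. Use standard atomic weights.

Atom tally by fragment:
  F3CCH2 → C:2 H:2 F:3
  CH(NO2) → C:1 H:1 N:1 O:2
  CH2 → C:1 H:2
  CH(OCH3) → C:2 H:4 O:1
  CH2 → C:1 H:2
  CH(C2H5) → C:3 H:6
  CH3 → C:1 H:3
Element totals:
  C: 11
  H: 20
  F: 3
  N: 1
  O: 3
Molecular formula: C11H20F3NO3.
  M = 11(12.011) + 20(1.008) + 3(18.998) + 14.007 + 3(15.999)
    = 132.121 + 20.160 + 56.994 + 14.007 + 47.997 = 271.279

271.28 g/mol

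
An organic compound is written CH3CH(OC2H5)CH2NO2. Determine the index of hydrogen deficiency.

1

Element totals:
  C: 5
  H: 11
  N: 1
  O: 3
Molecular formula: C5H11NO3.
DoU = (2C + 2 + N − H − X) / 2 = (2·5 + 2 + 1 − 11 − 0) / 2 = 1.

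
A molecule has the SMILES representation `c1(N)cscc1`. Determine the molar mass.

99.15 g/mol

Atom tally by fragment:
  thiophene ring core → C:4 H:4 S:1
  (− 1 ring H displaced by substituents)
  + NH2 → N:1 H:2
Element totals:
  C: 4
  H: 5
  N: 1
  S: 1
Molecular formula: C4H5NS.
  M = 4(12.011) + 5(1.008) + 14.007 + 32.06
    = 48.044 + 5.040 + 14.007 + 32.060 = 99.151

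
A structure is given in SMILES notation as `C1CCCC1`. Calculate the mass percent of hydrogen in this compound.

Atom tally by fragment:
  cyclopentane ring core → C:5 H:10
Element totals:
  C: 5
  H: 10
Molecular formula: C5H10.
Molar mass = 70.135 g/mol.
Mass from H: 10 × 1.008 = 10.080 g/mol.
%H = 10.080 / 70.135 × 100 = 14.37%.

14.37%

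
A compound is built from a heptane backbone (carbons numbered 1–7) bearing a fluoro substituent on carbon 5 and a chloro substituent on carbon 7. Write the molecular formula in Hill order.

C7H14ClF

Atom tally by fragment:
  CH3 → C:1 H:3
  CH2 → C:1 H:2
  CH2 → C:1 H:2
  CH2 → C:1 H:2
  CH(F) → C:1 H:1 F:1
  CH2 → C:1 H:2
  CH2Cl → C:1 H:2 Cl:1
Element totals:
  C: 7
  H: 14
  Cl: 1
  F: 1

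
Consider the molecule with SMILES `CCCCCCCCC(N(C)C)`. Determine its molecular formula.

Atom tally by fragment:
  CH3 → C:1 H:3
  CH2 → C:1 H:2
  CH2 → C:1 H:2
  CH2 → C:1 H:2
  CH2 → C:1 H:2
  CH2 → C:1 H:2
  CH2 → C:1 H:2
  CH2 → C:1 H:2
  CH2N(CH3)2 → C:3 H:8 N:1
Element totals:
  C: 11
  H: 25
  N: 1

C11H25N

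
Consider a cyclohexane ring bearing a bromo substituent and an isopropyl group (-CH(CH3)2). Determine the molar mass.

Atom tally by fragment:
  cyclohexane ring core → C:6 H:12
  (− 2 ring H displaced by substituents)
  + Br → Br:1
  + CH(CH3)2 → C:3 H:7
Element totals:
  C: 9
  H: 17
  Br: 1
Molecular formula: C9H17Br.
  M = 9(12.011) + 17(1.008) + 79.904
    = 108.099 + 17.136 + 79.904 = 205.139

205.14 g/mol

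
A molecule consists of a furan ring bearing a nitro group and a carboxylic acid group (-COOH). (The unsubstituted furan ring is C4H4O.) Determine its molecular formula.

C5H3NO5

Atom tally by fragment:
  furan ring core → C:4 H:4 O:1
  (− 2 ring H displaced by substituents)
  + NO2 → N:1 O:2
  + COOH → C:1 H:1 O:2
Element totals:
  C: 5
  H: 3
  N: 1
  O: 5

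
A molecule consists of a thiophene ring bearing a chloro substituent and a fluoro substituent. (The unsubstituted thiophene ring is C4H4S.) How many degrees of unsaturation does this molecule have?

3

Atom tally by fragment:
  thiophene ring core → C:4 H:4 S:1
  (− 2 ring H displaced by substituents)
  + Cl → Cl:1
  + F → F:1
Element totals:
  C: 4
  H: 2
  Cl: 1
  F: 1
  S: 1
Molecular formula: C4H2ClFS.
DoU = (2C + 2 + N − H − X) / 2 = (2·4 + 2 + 0 − 2 − 2) / 2 = 3.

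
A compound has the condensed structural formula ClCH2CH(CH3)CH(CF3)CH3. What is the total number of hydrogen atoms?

10

Atom tally by fragment:
  ClCH2 → C:1 H:2 Cl:1
  CH(CH3) → C:2 H:4
  CH(CF3) → C:2 H:1 F:3
  CH3 → C:1 H:3
Element totals:
  C: 6
  H: 10
  Cl: 1
  F: 3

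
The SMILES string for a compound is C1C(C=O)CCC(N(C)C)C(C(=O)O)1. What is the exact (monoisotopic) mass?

Atom tally by fragment:
  cyclohexane ring core → C:6 H:12
  (− 3 ring H displaced by substituents)
  + CHO → C:1 H:1 O:1
  + N(CH3)2 → N:1 C:2 H:6
  + COOH → C:1 H:1 O:2
Element totals:
  C: 10
  H: 17
  N: 1
  O: 3
Molecular formula: C10H17NO3.
  M = 10(12.0) + 17(1.007825) + 14.003074 + 3(15.994915)
    = 120.000000 + 17.133025 + 14.003074 + 47.984745 = 199.120844

199.1208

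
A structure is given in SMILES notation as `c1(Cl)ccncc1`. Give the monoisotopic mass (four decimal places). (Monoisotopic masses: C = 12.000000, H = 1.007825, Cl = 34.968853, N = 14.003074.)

113.0032

Atom tally by fragment:
  pyridine ring core → C:5 H:5 N:1
  (− 1 ring H displaced by substituents)
  + Cl → Cl:1
Element totals:
  C: 5
  H: 4
  Cl: 1
  N: 1
Molecular formula: C5H4ClN.
  M = 5(12.0) + 4(1.007825) + 34.968853 + 14.003074
    = 60.000000 + 4.031300 + 34.968853 + 14.003074 = 113.003227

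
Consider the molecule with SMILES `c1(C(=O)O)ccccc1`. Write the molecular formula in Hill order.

C7H6O2

Atom tally by fragment:
  benzene ring core → C:6 H:6
  (− 1 ring H displaced by substituents)
  + COOH → C:1 H:1 O:2
Element totals:
  C: 7
  H: 6
  O: 2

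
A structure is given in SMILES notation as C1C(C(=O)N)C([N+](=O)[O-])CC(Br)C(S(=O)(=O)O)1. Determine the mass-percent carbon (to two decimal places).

25.39%

Atom tally by fragment:
  cyclohexane ring core → C:6 H:12
  (− 4 ring H displaced by substituents)
  + CONH2 → C:1 H:2 O:1 N:1
  + NO2 → N:1 O:2
  + Br → Br:1
  + SO3H → S:1 O:3 H:1
Element totals:
  C: 7
  H: 11
  Br: 1
  N: 2
  O: 6
  S: 1
Molecular formula: C7H11BrN2O6S.
Molar mass = 331.137 g/mol.
Mass from C: 7 × 12.011 = 84.077 g/mol.
%C = 84.077 / 331.137 × 100 = 25.39%.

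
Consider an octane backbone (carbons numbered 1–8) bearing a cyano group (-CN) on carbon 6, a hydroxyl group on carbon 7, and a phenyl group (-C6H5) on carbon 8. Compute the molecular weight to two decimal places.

Atom tally by fragment:
  CH3 → C:1 H:3
  CH2 → C:1 H:2
  CH2 → C:1 H:2
  CH2 → C:1 H:2
  CH2 → C:1 H:2
  CH(CN) → C:2 H:1 N:1
  CH(OH) → C:1 H:2 O:1
  CH2C6H5 → C:7 H:7
Element totals:
  C: 15
  H: 21
  N: 1
  O: 1
Molecular formula: C15H21NO.
  M = 15(12.011) + 21(1.008) + 14.007 + 15.999
    = 180.165 + 21.168 + 14.007 + 15.999 = 231.339

231.34 g/mol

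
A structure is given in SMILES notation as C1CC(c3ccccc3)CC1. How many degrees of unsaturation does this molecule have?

Atom tally by fragment:
  cyclopentane ring core → C:5 H:10
  (− 1 ring H displaced by substituents)
  + C6H5 → C:6 H:5
Element totals:
  C: 11
  H: 14
Molecular formula: C11H14.
DoU = (2C + 2 + N − H − X) / 2 = (2·11 + 2 + 0 − 14 − 0) / 2 = 5.

5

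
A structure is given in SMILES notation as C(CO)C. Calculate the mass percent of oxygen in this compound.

26.62%

Atom tally by fragment:
  HOCH2CH2 → C:2 H:5 O:1
  CH3 → C:1 H:3
Element totals:
  C: 3
  H: 8
  O: 1
Molecular formula: C3H8O.
Molar mass = 60.096 g/mol.
Mass from O: 1 × 15.999 = 15.999 g/mol.
%O = 15.999 / 60.096 × 100 = 26.62%.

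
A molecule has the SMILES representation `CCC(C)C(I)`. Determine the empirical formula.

Atom tally by fragment:
  CH3 → C:1 H:3
  CH2 → C:1 H:2
  CH(CH3) → C:2 H:4
  CH2I → C:1 H:2 I:1
Element totals:
  C: 5
  H: 11
  I: 1
Molecular formula: C5H11I.
gcd of subscripts (5, 11, 1) = 1, so the empirical formula equals the molecular formula.

C5H11I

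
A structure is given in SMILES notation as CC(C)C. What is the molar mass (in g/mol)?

Atom tally by fragment:
  CH3 → C:1 H:3
  CH(CH3) → C:2 H:4
  CH3 → C:1 H:3
Element totals:
  C: 4
  H: 10
Molecular formula: C4H10.
  M = 4(12.011) + 10(1.008)
    = 48.044 + 10.080 = 58.124

58.12 g/mol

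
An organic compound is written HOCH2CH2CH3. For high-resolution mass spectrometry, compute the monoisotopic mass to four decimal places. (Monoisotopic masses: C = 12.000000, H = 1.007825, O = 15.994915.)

60.0575

Atom tally by fragment:
  HOCH2 → C:1 H:3 O:1
  CH2 → C:1 H:2
  CH3 → C:1 H:3
Element totals:
  C: 3
  H: 8
  O: 1
Molecular formula: C3H8O.
  M = 3(12.0) + 8(1.007825) + 15.994915
    = 36.000000 + 8.062600 + 15.994915 = 60.057515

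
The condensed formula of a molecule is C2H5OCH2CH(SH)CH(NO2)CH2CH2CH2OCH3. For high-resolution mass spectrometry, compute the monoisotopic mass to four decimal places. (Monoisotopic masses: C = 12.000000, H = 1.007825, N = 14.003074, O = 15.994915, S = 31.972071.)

Atom tally by fragment:
  C2H5OCH2 → C:3 H:7 O:1
  CH(SH) → C:1 H:2 S:1
  CH(NO2) → C:1 H:1 N:1 O:2
  CH2 → C:1 H:2
  CH2 → C:1 H:2
  CH2OCH3 → C:2 H:5 O:1
Element totals:
  C: 9
  H: 19
  N: 1
  O: 4
  S: 1
Molecular formula: C9H19NO4S.
  M = 9(12.0) + 19(1.007825) + 14.003074 + 4(15.994915) + 31.972071
    = 108.000000 + 19.148675 + 14.003074 + 63.979660 + 31.972071 = 237.103480

237.1035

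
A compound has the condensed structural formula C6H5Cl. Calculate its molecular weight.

Element totals:
  C: 6
  H: 5
  Cl: 1
Molecular formula: C6H5Cl.
  M = 6(12.011) + 5(1.008) + 35.45
    = 72.066 + 5.040 + 35.450 = 112.556

112.56 g/mol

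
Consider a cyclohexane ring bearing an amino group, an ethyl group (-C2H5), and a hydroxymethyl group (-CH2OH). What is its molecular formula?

Atom tally by fragment:
  cyclohexane ring core → C:6 H:12
  (− 3 ring H displaced by substituents)
  + NH2 → N:1 H:2
  + C2H5 → C:2 H:5
  + CH2OH → C:1 H:3 O:1
Element totals:
  C: 9
  H: 19
  N: 1
  O: 1

C9H19NO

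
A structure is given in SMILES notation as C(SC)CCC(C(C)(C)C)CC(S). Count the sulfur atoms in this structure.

2

Atom tally by fragment:
  CH3SCH2 → C:2 H:5 S:1
  CH2 → C:1 H:2
  CH2 → C:1 H:2
  CH(C(CH3)3) → C:5 H:10
  CH2 → C:1 H:2
  CH2SH → C:1 H:3 S:1
Element totals:
  C: 11
  H: 24
  S: 2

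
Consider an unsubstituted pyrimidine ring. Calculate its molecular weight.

Atom tally by fragment:
  pyrimidine ring core → C:4 H:4 N:2
Element totals:
  C: 4
  H: 4
  N: 2
Molecular formula: C4H4N2.
  M = 4(12.011) + 4(1.008) + 2(14.007)
    = 48.044 + 4.032 + 28.014 = 80.090

80.09 g/mol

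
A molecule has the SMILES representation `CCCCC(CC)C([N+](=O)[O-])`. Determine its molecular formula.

C8H17NO2

Atom tally by fragment:
  CH3 → C:1 H:3
  CH2 → C:1 H:2
  CH2 → C:1 H:2
  CH2 → C:1 H:2
  CH(C2H5) → C:3 H:6
  CH2NO2 → C:1 H:2 N:1 O:2
Element totals:
  C: 8
  H: 17
  N: 1
  O: 2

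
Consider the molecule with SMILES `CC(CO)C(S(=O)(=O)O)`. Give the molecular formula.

Atom tally by fragment:
  CH3 → C:1 H:3
  CH(CH2OH) → C:2 H:4 O:1
  CH2SO3H → C:1 H:3 S:1 O:3
Element totals:
  C: 4
  H: 10
  O: 4
  S: 1

C4H10O4S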